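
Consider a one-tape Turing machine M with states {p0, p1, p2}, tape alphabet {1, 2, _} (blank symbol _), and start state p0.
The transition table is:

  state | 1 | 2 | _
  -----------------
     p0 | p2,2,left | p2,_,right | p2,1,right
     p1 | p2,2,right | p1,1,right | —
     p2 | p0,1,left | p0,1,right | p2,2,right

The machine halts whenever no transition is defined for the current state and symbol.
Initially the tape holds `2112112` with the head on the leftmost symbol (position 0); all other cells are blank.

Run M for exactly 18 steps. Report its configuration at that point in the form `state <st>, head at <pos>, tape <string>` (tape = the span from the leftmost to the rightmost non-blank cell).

state p0, head at -2, tape 212212112

state=p0 head=0 tape=__[2]112112   (p0,2)→(p2,_,right)
state=p2 head=1 tape=___[1]12112   (p2,1)→(p0,1,left)
state=p0 head=0 tape=__[_]112112   (p0,_)→(p2,1,right)
state=p2 head=1 tape=__1[1]12112   (p2,1)→(p0,1,left)
state=p0 head=0 tape=__[1]112112   (p0,1)→(p2,2,left)
state=p2 head=-1 tape=_[_]2112112   (p2,_)→(p2,2,right)
state=p2 head=0 tape=_2[2]112112   (p2,2)→(p0,1,right)
state=p0 head=1 tape=_21[1]12112   (p0,1)→(p2,2,left)
state=p2 head=0 tape=_2[1]212112   (p2,1)→(p0,1,left)
state=p0 head=-1 tape=_[2]1212112   (p0,2)→(p2,_,right)
state=p2 head=0 tape=__[1]212112   (p2,1)→(p0,1,left)
state=p0 head=-1 tape=_[_]1212112   (p0,_)→(p2,1,right)
state=p2 head=0 tape=_1[1]212112   (p2,1)→(p0,1,left)
state=p0 head=-1 tape=_[1]1212112   (p0,1)→(p2,2,left)
state=p2 head=-2 tape=[_]21212112   (p2,_)→(p2,2,right)
state=p2 head=-1 tape=2[2]1212112   (p2,2)→(p0,1,right)
state=p0 head=0 tape=21[1]212112   (p0,1)→(p2,2,left)
state=p2 head=-1 tape=2[1]2212112   (p2,1)→(p0,1,left)
state=p0 head=-2 tape=[2]12212112
After 18 steps: state p0, head at -2, tape 212212112.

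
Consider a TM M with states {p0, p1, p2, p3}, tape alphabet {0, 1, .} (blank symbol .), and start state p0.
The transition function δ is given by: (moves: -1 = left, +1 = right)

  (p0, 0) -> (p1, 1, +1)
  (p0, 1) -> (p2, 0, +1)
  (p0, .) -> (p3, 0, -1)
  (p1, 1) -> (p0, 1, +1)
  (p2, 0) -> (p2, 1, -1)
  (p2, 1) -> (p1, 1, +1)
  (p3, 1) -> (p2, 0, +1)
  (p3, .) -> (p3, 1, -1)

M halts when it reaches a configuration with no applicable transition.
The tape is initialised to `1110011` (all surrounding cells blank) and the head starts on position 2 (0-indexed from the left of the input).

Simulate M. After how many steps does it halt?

p0 | 11[1]0011..   read 1 → write 0, move +1, go to p2
p2 | 110[0]011..   read 0 → write 1, move -1, go to p2
p2 | 11[0]1011..   read 0 → write 1, move -1, go to p2
p2 | 1[1]11011..   read 1 → write 1, move +1, go to p1
p1 | 11[1]1011..   read 1 → write 1, move +1, go to p0
p0 | 111[1]011..   read 1 → write 0, move +1, go to p2
p2 | 1110[0]11..   read 0 → write 1, move -1, go to p2
p2 | 111[0]111..   read 0 → write 1, move -1, go to p2
p2 | 11[1]1111..   read 1 → write 1, move +1, go to p1
p1 | 111[1]111..   read 1 → write 1, move +1, go to p0
p0 | 1111[1]11..   read 1 → write 0, move +1, go to p2
p2 | 11110[1]1..   read 1 → write 1, move +1, go to p1
p1 | 111101[1]..   read 1 → write 1, move +1, go to p0
p0 | 1111011[.].   read . → write 0, move -1, go to p3
p3 | 111101[1]0.   read 1 → write 0, move +1, go to p2
p2 | 1111010[0].   read 0 → write 1, move -1, go to p2
p2 | 111101[0]1.   read 0 → write 1, move -1, go to p2
p2 | 11110[1]11.   read 1 → write 1, move +1, go to p1
p1 | 111101[1]1.   read 1 → write 1, move +1, go to p0
p0 | 1111011[1].   read 1 → write 0, move +1, go to p2
p2 | 11110110[.]
M halts after 20 transitions.

20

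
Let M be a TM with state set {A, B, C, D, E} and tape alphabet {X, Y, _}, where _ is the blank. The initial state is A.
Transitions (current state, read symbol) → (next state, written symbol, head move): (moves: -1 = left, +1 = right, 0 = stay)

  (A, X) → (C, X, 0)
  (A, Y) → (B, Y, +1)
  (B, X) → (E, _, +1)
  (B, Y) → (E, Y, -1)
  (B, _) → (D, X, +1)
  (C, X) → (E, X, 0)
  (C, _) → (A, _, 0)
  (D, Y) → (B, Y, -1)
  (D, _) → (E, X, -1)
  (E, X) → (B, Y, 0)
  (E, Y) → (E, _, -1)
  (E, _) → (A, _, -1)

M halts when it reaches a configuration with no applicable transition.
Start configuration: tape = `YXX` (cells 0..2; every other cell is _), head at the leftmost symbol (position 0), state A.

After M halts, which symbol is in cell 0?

A | __[Y]XX   read Y → write Y, move +1, go to B
B | __Y[X]X   read X → write _, move +1, go to E
E | __Y_[X]   read X → write Y, move 0, go to B
B | __Y_[Y]   read Y → write Y, move -1, go to E
E | __Y[_]Y   read _ → write _, move -1, go to A
A | __[Y]_Y   read Y → write Y, move +1, go to B
B | __Y[_]Y   read _ → write X, move +1, go to D
D | __YX[Y]   read Y → write Y, move -1, go to B
B | __Y[X]Y   read X → write _, move +1, go to E
E | __Y_[Y]   read Y → write _, move -1, go to E
E | __Y[_]_   read _ → write _, move -1, go to A
A | __[Y]__   read Y → write Y, move +1, go to B
B | __Y[_]_   read _ → write X, move +1, go to D
D | __YX[_]   read _ → write X, move -1, go to E
E | __Y[X]X   read X → write Y, move 0, go to B
B | __Y[Y]X   read Y → write Y, move -1, go to E
E | __[Y]YX   read Y → write _, move -1, go to E
E | _[_]_YX   read _ → write _, move -1, go to A
A | [_]__YX
Cell 0 holds _ when M halts.

_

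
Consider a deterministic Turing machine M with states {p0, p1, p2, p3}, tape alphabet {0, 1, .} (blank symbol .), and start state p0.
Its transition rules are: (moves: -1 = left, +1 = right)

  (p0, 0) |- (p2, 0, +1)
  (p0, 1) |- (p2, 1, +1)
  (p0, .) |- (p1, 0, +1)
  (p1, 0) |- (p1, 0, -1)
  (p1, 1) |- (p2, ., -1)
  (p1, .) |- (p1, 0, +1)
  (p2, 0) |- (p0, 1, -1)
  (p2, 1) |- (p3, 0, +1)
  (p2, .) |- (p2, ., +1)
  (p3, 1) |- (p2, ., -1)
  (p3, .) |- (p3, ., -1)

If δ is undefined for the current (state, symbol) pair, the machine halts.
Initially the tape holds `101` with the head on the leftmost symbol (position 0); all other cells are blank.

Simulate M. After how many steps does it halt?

state=p0 head=0 tape=[1]01   (p0,1)→(p2,1,+1)
state=p2 head=1 tape=1[0]1   (p2,0)→(p0,1,-1)
state=p0 head=0 tape=[1]11   (p0,1)→(p2,1,+1)
state=p2 head=1 tape=1[1]1   (p2,1)→(p3,0,+1)
state=p3 head=2 tape=10[1]   (p3,1)→(p2,.,-1)
state=p2 head=1 tape=1[0].   (p2,0)→(p0,1,-1)
state=p0 head=0 tape=[1]1.   (p0,1)→(p2,1,+1)
state=p2 head=1 tape=1[1].   (p2,1)→(p3,0,+1)
state=p3 head=2 tape=10[.]   (p3,.)→(p3,.,-1)
state=p3 head=1 tape=1[0].
M halts after 9 transitions.

9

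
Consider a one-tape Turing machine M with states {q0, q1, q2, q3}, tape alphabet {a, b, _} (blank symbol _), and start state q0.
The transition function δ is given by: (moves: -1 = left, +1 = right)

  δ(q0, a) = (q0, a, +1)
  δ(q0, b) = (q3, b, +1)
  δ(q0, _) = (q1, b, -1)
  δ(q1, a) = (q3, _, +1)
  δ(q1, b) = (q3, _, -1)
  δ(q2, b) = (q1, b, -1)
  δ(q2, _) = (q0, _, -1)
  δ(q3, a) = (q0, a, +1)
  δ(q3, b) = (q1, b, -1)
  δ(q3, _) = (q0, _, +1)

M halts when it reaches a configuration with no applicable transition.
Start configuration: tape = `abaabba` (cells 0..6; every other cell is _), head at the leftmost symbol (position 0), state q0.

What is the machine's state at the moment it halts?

state=q0 head=0 tape=[a]baabba   (q0,a)→(q0,a,+1)
state=q0 head=1 tape=a[b]aabba   (q0,b)→(q3,b,+1)
state=q3 head=2 tape=ab[a]abba   (q3,a)→(q0,a,+1)
state=q0 head=3 tape=aba[a]bba   (q0,a)→(q0,a,+1)
state=q0 head=4 tape=abaa[b]ba   (q0,b)→(q3,b,+1)
state=q3 head=5 tape=abaab[b]a   (q3,b)→(q1,b,-1)
state=q1 head=4 tape=abaa[b]ba   (q1,b)→(q3,_,-1)
state=q3 head=3 tape=aba[a]_ba   (q3,a)→(q0,a,+1)
state=q0 head=4 tape=abaa[_]ba   (q0,_)→(q1,b,-1)
state=q1 head=3 tape=aba[a]bba   (q1,a)→(q3,_,+1)
state=q3 head=4 tape=aba_[b]ba   (q3,b)→(q1,b,-1)
state=q1 head=3 tape=aba[_]bba
No transition is defined for (q1, _); M halts in state q1.

q1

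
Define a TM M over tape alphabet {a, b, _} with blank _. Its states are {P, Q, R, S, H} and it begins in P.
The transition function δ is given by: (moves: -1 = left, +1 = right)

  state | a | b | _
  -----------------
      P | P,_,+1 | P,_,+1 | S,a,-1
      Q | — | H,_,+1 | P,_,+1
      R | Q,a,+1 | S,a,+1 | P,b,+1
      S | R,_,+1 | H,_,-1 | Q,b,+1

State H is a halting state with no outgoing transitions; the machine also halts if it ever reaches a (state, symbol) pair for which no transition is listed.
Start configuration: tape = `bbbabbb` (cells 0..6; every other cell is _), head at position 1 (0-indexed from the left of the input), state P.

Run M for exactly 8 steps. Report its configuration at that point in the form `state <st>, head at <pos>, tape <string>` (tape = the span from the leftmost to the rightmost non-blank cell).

state=P head=1 tape=b[b]babbb_   (P,b)→(P,_,+1)
state=P head=2 tape=b_[b]abbb_   (P,b)→(P,_,+1)
state=P head=3 tape=b__[a]bbb_   (P,a)→(P,_,+1)
state=P head=4 tape=b___[b]bb_   (P,b)→(P,_,+1)
state=P head=5 tape=b____[b]b_   (P,b)→(P,_,+1)
state=P head=6 tape=b_____[b]_   (P,b)→(P,_,+1)
state=P head=7 tape=b______[_]   (P,_)→(S,a,-1)
state=S head=6 tape=b_____[_]a   (S,_)→(Q,b,+1)
state=Q head=7 tape=b_____b[a]
After 8 steps: state Q, head at 7, tape b_____ba.

state Q, head at 7, tape b_____ba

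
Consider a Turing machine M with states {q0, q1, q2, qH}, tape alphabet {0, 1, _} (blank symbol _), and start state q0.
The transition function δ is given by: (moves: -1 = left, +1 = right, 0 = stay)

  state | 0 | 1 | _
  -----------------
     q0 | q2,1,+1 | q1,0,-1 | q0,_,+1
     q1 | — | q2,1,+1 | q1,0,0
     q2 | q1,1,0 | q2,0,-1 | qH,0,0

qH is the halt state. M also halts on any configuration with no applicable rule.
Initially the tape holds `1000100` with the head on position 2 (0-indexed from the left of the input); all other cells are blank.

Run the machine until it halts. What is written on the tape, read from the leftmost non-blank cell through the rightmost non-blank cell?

11111110

state=q0 head=2 tape=10[0]0100_   (q0,0)→(q2,1,+1)
state=q2 head=3 tape=101[0]100_   (q2,0)→(q1,1,0)
state=q1 head=3 tape=101[1]100_   (q1,1)→(q2,1,+1)
state=q2 head=4 tape=1011[1]00_   (q2,1)→(q2,0,-1)
state=q2 head=3 tape=101[1]000_   (q2,1)→(q2,0,-1)
state=q2 head=2 tape=10[1]0000_   (q2,1)→(q2,0,-1)
state=q2 head=1 tape=1[0]00000_   (q2,0)→(q1,1,0)
state=q1 head=1 tape=1[1]00000_   (q1,1)→(q2,1,+1)
state=q2 head=2 tape=11[0]0000_   (q2,0)→(q1,1,0)
state=q1 head=2 tape=11[1]0000_   (q1,1)→(q2,1,+1)
state=q2 head=3 tape=111[0]000_   (q2,0)→(q1,1,0)
state=q1 head=3 tape=111[1]000_   (q1,1)→(q2,1,+1)
state=q2 head=4 tape=1111[0]00_   (q2,0)→(q1,1,0)
state=q1 head=4 tape=1111[1]00_   (q1,1)→(q2,1,+1)
state=q2 head=5 tape=11111[0]0_   (q2,0)→(q1,1,0)
state=q1 head=5 tape=11111[1]0_   (q1,1)→(q2,1,+1)
state=q2 head=6 tape=111111[0]_   (q2,0)→(q1,1,0)
state=q1 head=6 tape=111111[1]_   (q1,1)→(q2,1,+1)
state=q2 head=7 tape=1111111[_]   (q2,_)→(qH,0,0)
state=qH head=7 tape=1111111[0]
The non-blank tape span at halt is 11111110.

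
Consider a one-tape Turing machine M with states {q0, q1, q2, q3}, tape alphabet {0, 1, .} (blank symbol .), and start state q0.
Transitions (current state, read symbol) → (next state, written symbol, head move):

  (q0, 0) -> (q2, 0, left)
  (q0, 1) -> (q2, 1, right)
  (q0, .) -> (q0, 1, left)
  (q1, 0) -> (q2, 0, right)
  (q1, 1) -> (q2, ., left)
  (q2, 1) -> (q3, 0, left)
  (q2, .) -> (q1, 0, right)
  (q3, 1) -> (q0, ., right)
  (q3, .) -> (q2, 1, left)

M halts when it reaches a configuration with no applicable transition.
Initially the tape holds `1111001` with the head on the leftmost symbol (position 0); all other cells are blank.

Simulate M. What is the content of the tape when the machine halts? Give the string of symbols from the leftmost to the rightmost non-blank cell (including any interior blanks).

state=q0 head=0 tape=[1]111001   (q0,1)→(q2,1,right)
state=q2 head=1 tape=1[1]11001   (q2,1)→(q3,0,left)
state=q3 head=0 tape=[1]011001   (q3,1)→(q0,.,right)
state=q0 head=1 tape=.[0]11001   (q0,0)→(q2,0,left)
state=q2 head=0 tape=[.]011001   (q2,.)→(q1,0,right)
state=q1 head=1 tape=0[0]11001   (q1,0)→(q2,0,right)
state=q2 head=2 tape=00[1]1001   (q2,1)→(q3,0,left)
state=q3 head=1 tape=0[0]01001
The non-blank tape span at halt is 0001001.

0001001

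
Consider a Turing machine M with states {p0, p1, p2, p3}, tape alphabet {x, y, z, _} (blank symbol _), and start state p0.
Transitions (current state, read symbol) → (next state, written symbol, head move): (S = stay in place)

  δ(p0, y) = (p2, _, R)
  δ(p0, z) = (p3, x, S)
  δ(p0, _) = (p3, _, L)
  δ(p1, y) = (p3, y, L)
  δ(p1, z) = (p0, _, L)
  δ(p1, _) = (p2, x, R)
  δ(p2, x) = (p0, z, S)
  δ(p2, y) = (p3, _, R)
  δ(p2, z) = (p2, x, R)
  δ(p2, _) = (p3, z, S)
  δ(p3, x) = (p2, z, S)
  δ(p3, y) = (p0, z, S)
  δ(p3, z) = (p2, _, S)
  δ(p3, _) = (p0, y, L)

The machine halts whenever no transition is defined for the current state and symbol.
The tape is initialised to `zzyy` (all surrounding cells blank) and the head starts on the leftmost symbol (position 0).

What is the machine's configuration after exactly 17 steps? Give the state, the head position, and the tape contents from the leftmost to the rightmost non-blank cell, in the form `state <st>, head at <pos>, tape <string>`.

state p2, head at 4, tape xx_x

state=p0 head=0 tape=[z]zyy_   (p0,z)→(p3,x,S)
state=p3 head=0 tape=[x]zyy_   (p3,x)→(p2,z,S)
state=p2 head=0 tape=[z]zyy_   (p2,z)→(p2,x,R)
state=p2 head=1 tape=x[z]yy_   (p2,z)→(p2,x,R)
state=p2 head=2 tape=xx[y]y_   (p2,y)→(p3,_,R)
state=p3 head=3 tape=xx_[y]_   (p3,y)→(p0,z,S)
state=p0 head=3 tape=xx_[z]_   (p0,z)→(p3,x,S)
state=p3 head=3 tape=xx_[x]_   (p3,x)→(p2,z,S)
state=p2 head=3 tape=xx_[z]_   (p2,z)→(p2,x,R)
state=p2 head=4 tape=xx_x[_]   (p2,_)→(p3,z,S)
state=p3 head=4 tape=xx_x[z]   (p3,z)→(p2,_,S)
state=p2 head=4 tape=xx_x[_]   (p2,_)→(p3,z,S)
state=p3 head=4 tape=xx_x[z]   (p3,z)→(p2,_,S)
state=p2 head=4 tape=xx_x[_]   (p2,_)→(p3,z,S)
state=p3 head=4 tape=xx_x[z]   (p3,z)→(p2,_,S)
state=p2 head=4 tape=xx_x[_]   (p2,_)→(p3,z,S)
state=p3 head=4 tape=xx_x[z]   (p3,z)→(p2,_,S)
state=p2 head=4 tape=xx_x[_]
After 17 steps: state p2, head at 4, tape xx_x.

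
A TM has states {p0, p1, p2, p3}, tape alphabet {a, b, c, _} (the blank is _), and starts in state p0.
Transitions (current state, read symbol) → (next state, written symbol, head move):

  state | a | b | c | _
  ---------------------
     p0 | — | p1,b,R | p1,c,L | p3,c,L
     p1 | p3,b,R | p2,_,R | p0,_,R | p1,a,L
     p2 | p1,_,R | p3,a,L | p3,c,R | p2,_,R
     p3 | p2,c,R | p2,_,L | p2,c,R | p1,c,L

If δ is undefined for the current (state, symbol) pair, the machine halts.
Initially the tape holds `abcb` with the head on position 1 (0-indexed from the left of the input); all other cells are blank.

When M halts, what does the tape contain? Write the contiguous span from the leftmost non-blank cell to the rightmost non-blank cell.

p0 | a[b]cb___   read b → write b, move R, go to p1
p1 | ab[c]b___   read c → write _, move R, go to p0
p0 | ab_[b]___   read b → write b, move R, go to p1
p1 | ab_b[_]__   read _ → write a, move L, go to p1
p1 | ab_[b]a__   read b → write _, move R, go to p2
p2 | ab__[a]__   read a → write _, move R, go to p1
p1 | ab___[_]_   read _ → write a, move L, go to p1
p1 | ab__[_]a_   read _ → write a, move L, go to p1
p1 | ab_[_]aa_   read _ → write a, move L, go to p1
p1 | ab[_]aaa_   read _ → write a, move L, go to p1
p1 | a[b]aaaa_   read b → write _, move R, go to p2
p2 | a_[a]aaa_   read a → write _, move R, go to p1
p1 | a__[a]aa_   read a → write b, move R, go to p3
p3 | a__b[a]a_   read a → write c, move R, go to p2
p2 | a__bc[a]_   read a → write _, move R, go to p1
p1 | a__bc_[_]   read _ → write a, move L, go to p1
p1 | a__bc[_]a   read _ → write a, move L, go to p1
p1 | a__b[c]aa   read c → write _, move R, go to p0
p0 | a__b_[a]a
The non-blank tape span at halt is a__b_aa.

a__b_aa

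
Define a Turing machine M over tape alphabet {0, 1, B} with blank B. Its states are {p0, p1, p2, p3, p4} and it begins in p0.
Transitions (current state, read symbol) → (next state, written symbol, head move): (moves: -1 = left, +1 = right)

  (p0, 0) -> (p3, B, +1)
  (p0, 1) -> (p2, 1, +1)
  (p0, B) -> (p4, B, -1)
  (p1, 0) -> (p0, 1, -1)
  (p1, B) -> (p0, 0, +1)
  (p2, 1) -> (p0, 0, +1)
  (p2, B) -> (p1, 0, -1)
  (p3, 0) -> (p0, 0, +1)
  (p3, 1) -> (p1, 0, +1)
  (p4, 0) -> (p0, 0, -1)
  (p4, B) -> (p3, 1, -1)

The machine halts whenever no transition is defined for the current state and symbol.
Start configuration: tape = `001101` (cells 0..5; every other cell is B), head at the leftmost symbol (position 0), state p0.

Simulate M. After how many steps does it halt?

p0 | [0]01101BB   read 0 → write B, move +1, go to p3
p3 | B[0]1101BB   read 0 → write 0, move +1, go to p0
p0 | B0[1]101BB   read 1 → write 1, move +1, go to p2
p2 | B01[1]01BB   read 1 → write 0, move +1, go to p0
p0 | B010[0]1BB   read 0 → write B, move +1, go to p3
p3 | B010B[1]BB   read 1 → write 0, move +1, go to p1
p1 | B010B0[B]B   read B → write 0, move +1, go to p0
p0 | B010B00[B]   read B → write B, move -1, go to p4
p4 | B010B0[0]B   read 0 → write 0, move -1, go to p0
p0 | B010B[0]0B   read 0 → write B, move +1, go to p3
p3 | B010BB[0]B   read 0 → write 0, move +1, go to p0
p0 | B010BB0[B]   read B → write B, move -1, go to p4
p4 | B010BB[0]B   read 0 → write 0, move -1, go to p0
p0 | B010B[B]0B   read B → write B, move -1, go to p4
p4 | B010[B]B0B   read B → write 1, move -1, go to p3
p3 | B01[0]1B0B   read 0 → write 0, move +1, go to p0
p0 | B010[1]B0B   read 1 → write 1, move +1, go to p2
p2 | B0101[B]0B   read B → write 0, move -1, go to p1
p1 | B010[1]00B
M halts after 18 transitions.

18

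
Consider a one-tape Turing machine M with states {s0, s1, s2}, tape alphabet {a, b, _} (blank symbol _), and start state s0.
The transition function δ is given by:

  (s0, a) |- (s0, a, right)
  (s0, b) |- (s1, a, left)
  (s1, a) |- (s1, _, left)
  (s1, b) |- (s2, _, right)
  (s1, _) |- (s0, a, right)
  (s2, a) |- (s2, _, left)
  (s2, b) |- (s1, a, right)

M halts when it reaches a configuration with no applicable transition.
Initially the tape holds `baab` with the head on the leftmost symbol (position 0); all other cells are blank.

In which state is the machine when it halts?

s0

state=s0 head=0 tape=__[b]aab   (s0,b)→(s1,a,left)
state=s1 head=-1 tape=_[_]aaab   (s1,_)→(s0,a,right)
state=s0 head=0 tape=_a[a]aab   (s0,a)→(s0,a,right)
state=s0 head=1 tape=_aa[a]ab   (s0,a)→(s0,a,right)
state=s0 head=2 tape=_aaa[a]b   (s0,a)→(s0,a,right)
state=s0 head=3 tape=_aaaa[b]   (s0,b)→(s1,a,left)
state=s1 head=2 tape=_aaa[a]a   (s1,a)→(s1,_,left)
state=s1 head=1 tape=_aa[a]_a   (s1,a)→(s1,_,left)
state=s1 head=0 tape=_a[a]__a   (s1,a)→(s1,_,left)
state=s1 head=-1 tape=_[a]___a   (s1,a)→(s1,_,left)
state=s1 head=-2 tape=[_]____a   (s1,_)→(s0,a,right)
state=s0 head=-1 tape=a[_]___a
No transition is defined for (s0, _); M halts in state s0.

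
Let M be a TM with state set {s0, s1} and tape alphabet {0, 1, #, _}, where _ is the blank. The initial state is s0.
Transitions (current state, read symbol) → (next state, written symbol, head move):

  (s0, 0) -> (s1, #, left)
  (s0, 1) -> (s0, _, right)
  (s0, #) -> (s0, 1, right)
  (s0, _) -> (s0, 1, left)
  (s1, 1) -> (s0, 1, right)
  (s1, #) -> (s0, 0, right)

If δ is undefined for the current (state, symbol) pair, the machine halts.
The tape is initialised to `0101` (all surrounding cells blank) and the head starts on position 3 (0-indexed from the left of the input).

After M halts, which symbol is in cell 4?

state=s0 head=3 tape=_010[1]____   (s0,1)→(s0,_,right)
state=s0 head=4 tape=_010_[_]___   (s0,_)→(s0,1,left)
state=s0 head=3 tape=_010[_]1___   (s0,_)→(s0,1,left)
state=s0 head=2 tape=_01[0]11___   (s0,0)→(s1,#,left)
state=s1 head=1 tape=_0[1]#11___   (s1,1)→(s0,1,right)
state=s0 head=2 tape=_01[#]11___   (s0,#)→(s0,1,right)
state=s0 head=3 tape=_011[1]1___   (s0,1)→(s0,_,right)
state=s0 head=4 tape=_011_[1]___   (s0,1)→(s0,_,right)
state=s0 head=5 tape=_011__[_]__   (s0,_)→(s0,1,left)
state=s0 head=4 tape=_011_[_]1__   (s0,_)→(s0,1,left)
state=s0 head=3 tape=_011[_]11__   (s0,_)→(s0,1,left)
state=s0 head=2 tape=_01[1]111__   (s0,1)→(s0,_,right)
state=s0 head=3 tape=_01_[1]11__   (s0,1)→(s0,_,right)
state=s0 head=4 tape=_01__[1]1__   (s0,1)→(s0,_,right)
state=s0 head=5 tape=_01___[1]__   (s0,1)→(s0,_,right)
state=s0 head=6 tape=_01____[_]_   (s0,_)→(s0,1,left)
state=s0 head=5 tape=_01___[_]1_   (s0,_)→(s0,1,left)
state=s0 head=4 tape=_01__[_]11_   (s0,_)→(s0,1,left)
state=s0 head=3 tape=_01_[_]111_   (s0,_)→(s0,1,left)
state=s0 head=2 tape=_01[_]1111_   (s0,_)→(s0,1,left)
state=s0 head=1 tape=_0[1]11111_   (s0,1)→(s0,_,right)
state=s0 head=2 tape=_0_[1]1111_   (s0,1)→(s0,_,right)
state=s0 head=3 tape=_0__[1]111_   (s0,1)→(s0,_,right)
state=s0 head=4 tape=_0___[1]11_   (s0,1)→(s0,_,right)
state=s0 head=5 tape=_0____[1]1_   (s0,1)→(s0,_,right)
state=s0 head=6 tape=_0_____[1]_   (s0,1)→(s0,_,right)
state=s0 head=7 tape=_0______[_]   (s0,_)→(s0,1,left)
state=s0 head=6 tape=_0_____[_]1   (s0,_)→(s0,1,left)
state=s0 head=5 tape=_0____[_]11   (s0,_)→(s0,1,left)
state=s0 head=4 tape=_0___[_]111   (s0,_)→(s0,1,left)
state=s0 head=3 tape=_0__[_]1111   (s0,_)→(s0,1,left)
state=s0 head=2 tape=_0_[_]11111   (s0,_)→(s0,1,left)
state=s0 head=1 tape=_0[_]111111   (s0,_)→(s0,1,left)
state=s0 head=0 tape=_[0]1111111   (s0,0)→(s1,#,left)
state=s1 head=-1 tape=[_]#1111111
Cell 4 holds 1 when M halts.

1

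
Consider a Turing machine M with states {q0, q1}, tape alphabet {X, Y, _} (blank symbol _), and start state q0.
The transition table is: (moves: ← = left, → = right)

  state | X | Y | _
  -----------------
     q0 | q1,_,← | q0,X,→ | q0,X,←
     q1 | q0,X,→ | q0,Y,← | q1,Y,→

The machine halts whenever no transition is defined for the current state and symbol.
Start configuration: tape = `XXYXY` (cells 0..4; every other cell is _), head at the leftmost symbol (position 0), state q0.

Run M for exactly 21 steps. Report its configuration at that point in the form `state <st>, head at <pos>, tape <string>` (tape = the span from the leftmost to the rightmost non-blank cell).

q0 | __[X]XYXY   read X → write _, move ←, go to q1
q1 | _[_]_XYXY   read _ → write Y, move →, go to q1
q1 | _Y[_]XYXY   read _ → write Y, move →, go to q1
q1 | _YY[X]YXY   read X → write X, move →, go to q0
q0 | _YYX[Y]XY   read Y → write X, move →, go to q0
q0 | _YYXX[X]Y   read X → write _, move ←, go to q1
q1 | _YYX[X]_Y   read X → write X, move →, go to q0
q0 | _YYXX[_]Y   read _ → write X, move ←, go to q0
q0 | _YYX[X]XY   read X → write _, move ←, go to q1
q1 | _YY[X]_XY   read X → write X, move →, go to q0
q0 | _YYX[_]XY   read _ → write X, move ←, go to q0
q0 | _YY[X]XXY   read X → write _, move ←, go to q1
q1 | _Y[Y]_XXY   read Y → write Y, move ←, go to q0
q0 | _[Y]Y_XXY   read Y → write X, move →, go to q0
q0 | _X[Y]_XXY   read Y → write X, move →, go to q0
q0 | _XX[_]XXY   read _ → write X, move ←, go to q0
q0 | _X[X]XXXY   read X → write _, move ←, go to q1
q1 | _[X]_XXXY   read X → write X, move →, go to q0
q0 | _X[_]XXXY   read _ → write X, move ←, go to q0
q0 | _[X]XXXXY   read X → write _, move ←, go to q1
q1 | [_]_XXXXY   read _ → write Y, move →, go to q1
q1 | Y[_]XXXXY
After 21 steps: state q1, head at -1, tape Y_XXXXY.

state q1, head at -1, tape Y_XXXXY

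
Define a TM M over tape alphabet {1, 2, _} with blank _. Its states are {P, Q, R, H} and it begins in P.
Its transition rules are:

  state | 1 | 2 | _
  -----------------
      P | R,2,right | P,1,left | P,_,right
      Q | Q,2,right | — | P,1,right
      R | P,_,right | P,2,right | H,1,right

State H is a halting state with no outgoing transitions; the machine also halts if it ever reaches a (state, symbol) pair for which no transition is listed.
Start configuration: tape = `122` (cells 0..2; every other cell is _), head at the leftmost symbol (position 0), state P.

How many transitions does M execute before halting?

10

state=P head=0 tape=_[1]22__   (P,1)→(R,2,right)
state=R head=1 tape=_2[2]2__   (R,2)→(P,2,right)
state=P head=2 tape=_22[2]__   (P,2)→(P,1,left)
state=P head=1 tape=_2[2]1__   (P,2)→(P,1,left)
state=P head=0 tape=_[2]11__   (P,2)→(P,1,left)
state=P head=-1 tape=[_]111__   (P,_)→(P,_,right)
state=P head=0 tape=_[1]11__   (P,1)→(R,2,right)
state=R head=1 tape=_2[1]1__   (R,1)→(P,_,right)
state=P head=2 tape=_2_[1]__   (P,1)→(R,2,right)
state=R head=3 tape=_2_2[_]_   (R,_)→(H,1,right)
state=H head=4 tape=_2_21[_]
M halts after 10 transitions.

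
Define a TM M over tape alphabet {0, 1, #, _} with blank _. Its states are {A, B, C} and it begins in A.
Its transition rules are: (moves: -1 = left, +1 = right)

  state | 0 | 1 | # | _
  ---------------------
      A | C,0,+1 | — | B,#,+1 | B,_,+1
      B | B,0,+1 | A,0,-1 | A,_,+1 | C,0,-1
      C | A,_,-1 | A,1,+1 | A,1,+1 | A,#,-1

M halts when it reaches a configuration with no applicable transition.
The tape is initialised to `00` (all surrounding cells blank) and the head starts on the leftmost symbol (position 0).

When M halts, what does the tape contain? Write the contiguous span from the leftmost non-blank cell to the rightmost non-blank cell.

01#0

state=A head=0 tape=[0]0__   (A,0)→(C,0,+1)
state=C head=1 tape=0[0]__   (C,0)→(A,_,-1)
state=A head=0 tape=[0]___   (A,0)→(C,0,+1)
state=C head=1 tape=0[_]__   (C,_)→(A,#,-1)
state=A head=0 tape=[0]#__   (A,0)→(C,0,+1)
state=C head=1 tape=0[#]__   (C,#)→(A,1,+1)
state=A head=2 tape=01[_]_   (A,_)→(B,_,+1)
state=B head=3 tape=01_[_]   (B,_)→(C,0,-1)
state=C head=2 tape=01[_]0   (C,_)→(A,#,-1)
state=A head=1 tape=0[1]#0
The non-blank tape span at halt is 01#0.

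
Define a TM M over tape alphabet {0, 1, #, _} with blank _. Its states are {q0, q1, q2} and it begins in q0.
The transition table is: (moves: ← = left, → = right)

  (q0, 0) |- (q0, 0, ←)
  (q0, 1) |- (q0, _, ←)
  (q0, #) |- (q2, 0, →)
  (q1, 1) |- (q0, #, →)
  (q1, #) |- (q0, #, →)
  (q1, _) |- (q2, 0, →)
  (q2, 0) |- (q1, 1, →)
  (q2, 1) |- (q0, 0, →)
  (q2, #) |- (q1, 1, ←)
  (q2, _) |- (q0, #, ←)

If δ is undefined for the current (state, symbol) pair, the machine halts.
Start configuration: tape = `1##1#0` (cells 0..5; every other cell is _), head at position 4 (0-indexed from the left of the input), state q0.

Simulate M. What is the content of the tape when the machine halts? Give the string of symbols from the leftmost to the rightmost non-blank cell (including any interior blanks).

state=q0 head=4 tape=1##1[#]0___   (q0,#)→(q2,0,→)
state=q2 head=5 tape=1##10[0]___   (q2,0)→(q1,1,→)
state=q1 head=6 tape=1##101[_]__   (q1,_)→(q2,0,→)
state=q2 head=7 tape=1##1010[_]_   (q2,_)→(q0,#,←)
state=q0 head=6 tape=1##101[0]#_   (q0,0)→(q0,0,←)
state=q0 head=5 tape=1##10[1]0#_   (q0,1)→(q0,_,←)
state=q0 head=4 tape=1##1[0]_0#_   (q0,0)→(q0,0,←)
state=q0 head=3 tape=1##[1]0_0#_   (q0,1)→(q0,_,←)
state=q0 head=2 tape=1#[#]_0_0#_   (q0,#)→(q2,0,→)
state=q2 head=3 tape=1#0[_]0_0#_   (q2,_)→(q0,#,←)
state=q0 head=2 tape=1#[0]#0_0#_   (q0,0)→(q0,0,←)
state=q0 head=1 tape=1[#]0#0_0#_   (q0,#)→(q2,0,→)
state=q2 head=2 tape=10[0]#0_0#_   (q2,0)→(q1,1,→)
state=q1 head=3 tape=101[#]0_0#_   (q1,#)→(q0,#,→)
state=q0 head=4 tape=101#[0]_0#_   (q0,0)→(q0,0,←)
state=q0 head=3 tape=101[#]0_0#_   (q0,#)→(q2,0,→)
state=q2 head=4 tape=1010[0]_0#_   (q2,0)→(q1,1,→)
state=q1 head=5 tape=10101[_]0#_   (q1,_)→(q2,0,→)
state=q2 head=6 tape=101010[0]#_   (q2,0)→(q1,1,→)
state=q1 head=7 tape=1010101[#]_   (q1,#)→(q0,#,→)
state=q0 head=8 tape=1010101#[_]
The non-blank tape span at halt is 1010101#.

1010101#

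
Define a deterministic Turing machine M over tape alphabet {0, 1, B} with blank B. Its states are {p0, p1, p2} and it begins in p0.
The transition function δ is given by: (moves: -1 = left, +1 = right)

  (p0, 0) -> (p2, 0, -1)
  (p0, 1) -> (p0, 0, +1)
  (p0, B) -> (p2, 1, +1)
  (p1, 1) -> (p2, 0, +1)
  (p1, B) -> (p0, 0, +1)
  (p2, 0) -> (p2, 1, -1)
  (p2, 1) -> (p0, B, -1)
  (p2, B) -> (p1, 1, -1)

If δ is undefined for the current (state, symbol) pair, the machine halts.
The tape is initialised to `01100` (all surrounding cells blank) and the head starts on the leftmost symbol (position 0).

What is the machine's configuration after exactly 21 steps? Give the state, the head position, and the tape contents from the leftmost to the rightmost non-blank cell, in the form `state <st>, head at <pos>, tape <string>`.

state p0, head at -3, tape 00011101100

p0 | BBBBBB[0]1100   read 0 → write 0, move -1, go to p2
p2 | BBBBB[B]01100   read B → write 1, move -1, go to p1
p1 | BBBB[B]101100   read B → write 0, move +1, go to p0
p0 | BBBB0[1]01100   read 1 → write 0, move +1, go to p0
p0 | BBBB00[0]1100   read 0 → write 0, move -1, go to p2
p2 | BBBB0[0]01100   read 0 → write 1, move -1, go to p2
p2 | BBBB[0]101100   read 0 → write 1, move -1, go to p2
p2 | BBB[B]1101100   read B → write 1, move -1, go to p1
p1 | BB[B]11101100   read B → write 0, move +1, go to p0
p0 | BB0[1]1101100   read 1 → write 0, move +1, go to p0
p0 | BB00[1]101100   read 1 → write 0, move +1, go to p0
p0 | BB000[1]01100   read 1 → write 0, move +1, go to p0
p0 | BB0000[0]1100   read 0 → write 0, move -1, go to p2
p2 | BB000[0]01100   read 0 → write 1, move -1, go to p2
p2 | BB00[0]101100   read 0 → write 1, move -1, go to p2
p2 | BB0[0]1101100   read 0 → write 1, move -1, go to p2
p2 | BB[0]11101100   read 0 → write 1, move -1, go to p2
p2 | B[B]111101100   read B → write 1, move -1, go to p1
p1 | [B]1111101100   read B → write 0, move +1, go to p0
p0 | 0[1]111101100   read 1 → write 0, move +1, go to p0
p0 | 00[1]11101100   read 1 → write 0, move +1, go to p0
p0 | 000[1]1101100
After 21 steps: state p0, head at -3, tape 00011101100.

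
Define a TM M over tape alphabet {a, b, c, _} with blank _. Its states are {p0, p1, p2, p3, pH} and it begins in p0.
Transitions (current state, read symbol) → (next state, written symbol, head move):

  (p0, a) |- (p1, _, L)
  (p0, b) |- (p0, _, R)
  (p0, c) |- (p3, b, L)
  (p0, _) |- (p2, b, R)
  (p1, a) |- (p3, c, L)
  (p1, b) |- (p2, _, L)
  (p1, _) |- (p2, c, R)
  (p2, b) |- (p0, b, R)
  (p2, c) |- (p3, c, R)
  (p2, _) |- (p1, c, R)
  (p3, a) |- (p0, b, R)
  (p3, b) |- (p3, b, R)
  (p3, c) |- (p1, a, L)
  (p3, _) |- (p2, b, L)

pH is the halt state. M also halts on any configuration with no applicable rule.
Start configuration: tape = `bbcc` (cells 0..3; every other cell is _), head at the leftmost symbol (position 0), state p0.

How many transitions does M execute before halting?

15

p0 | [b]bcc   read b → write _, move R, go to p0
p0 | _[b]cc   read b → write _, move R, go to p0
p0 | __[c]c   read c → write b, move L, go to p3
p3 | _[_]bc   read _ → write b, move L, go to p2
p2 | [_]bbc   read _ → write c, move R, go to p1
p1 | c[b]bc   read b → write _, move L, go to p2
p2 | [c]_bc   read c → write c, move R, go to p3
p3 | c[_]bc   read _ → write b, move L, go to p2
p2 | [c]bbc   read c → write c, move R, go to p3
p3 | c[b]bc   read b → write b, move R, go to p3
p3 | cb[b]c   read b → write b, move R, go to p3
p3 | cbb[c]   read c → write a, move L, go to p1
p1 | cb[b]a   read b → write _, move L, go to p2
p2 | c[b]_a   read b → write b, move R, go to p0
p0 | cb[_]a   read _ → write b, move R, go to p2
p2 | cbb[a]
M halts after 15 transitions.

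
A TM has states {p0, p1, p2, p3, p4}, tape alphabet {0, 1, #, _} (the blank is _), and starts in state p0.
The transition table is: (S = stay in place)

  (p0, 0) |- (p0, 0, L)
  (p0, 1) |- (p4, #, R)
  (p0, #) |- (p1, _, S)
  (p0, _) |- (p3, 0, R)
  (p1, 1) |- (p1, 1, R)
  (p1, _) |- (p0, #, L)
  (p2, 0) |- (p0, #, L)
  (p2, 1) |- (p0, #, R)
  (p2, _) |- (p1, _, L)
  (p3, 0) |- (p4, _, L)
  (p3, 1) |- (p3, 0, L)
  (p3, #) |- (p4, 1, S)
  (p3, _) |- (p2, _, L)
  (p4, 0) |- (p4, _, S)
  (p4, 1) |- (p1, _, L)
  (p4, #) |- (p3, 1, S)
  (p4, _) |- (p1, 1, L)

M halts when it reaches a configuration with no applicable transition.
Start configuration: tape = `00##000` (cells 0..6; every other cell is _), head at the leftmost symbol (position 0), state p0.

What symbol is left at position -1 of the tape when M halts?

1

p0 | ___[0]0##000   read 0 → write 0, move L, go to p0
p0 | __[_]00##000   read _ → write 0, move R, go to p3
p3 | __0[0]0##000   read 0 → write _, move L, go to p4
p4 | __[0]_0##000   read 0 → write _, move S, go to p4
p4 | __[_]_0##000   read _ → write 1, move L, go to p1
p1 | _[_]1_0##000   read _ → write #, move L, go to p0
p0 | [_]#1_0##000   read _ → write 0, move R, go to p3
p3 | 0[#]1_0##000   read # → write 1, move S, go to p4
p4 | 0[1]1_0##000   read 1 → write _, move L, go to p1
p1 | [0]_1_0##000
Cell -1 holds 1 when M halts.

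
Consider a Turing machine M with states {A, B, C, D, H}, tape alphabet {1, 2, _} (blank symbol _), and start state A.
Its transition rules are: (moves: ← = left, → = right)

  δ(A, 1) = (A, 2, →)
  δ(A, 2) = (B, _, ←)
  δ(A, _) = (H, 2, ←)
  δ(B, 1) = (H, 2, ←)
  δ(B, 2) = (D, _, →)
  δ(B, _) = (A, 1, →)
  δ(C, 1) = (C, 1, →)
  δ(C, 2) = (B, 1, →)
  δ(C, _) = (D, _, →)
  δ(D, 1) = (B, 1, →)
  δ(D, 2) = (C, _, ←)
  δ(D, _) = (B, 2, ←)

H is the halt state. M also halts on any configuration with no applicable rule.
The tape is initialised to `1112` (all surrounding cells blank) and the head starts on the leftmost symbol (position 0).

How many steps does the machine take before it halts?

A | [1]112   read 1 → write 2, move →, go to A
A | 2[1]12   read 1 → write 2, move →, go to A
A | 22[1]2   read 1 → write 2, move →, go to A
A | 222[2]   read 2 → write _, move ←, go to B
B | 22[2]_   read 2 → write _, move →, go to D
D | 22_[_]   read _ → write 2, move ←, go to B
B | 22[_]2   read _ → write 1, move →, go to A
A | 221[2]   read 2 → write _, move ←, go to B
B | 22[1]_   read 1 → write 2, move ←, go to H
H | 2[2]2_
M halts after 9 transitions.

9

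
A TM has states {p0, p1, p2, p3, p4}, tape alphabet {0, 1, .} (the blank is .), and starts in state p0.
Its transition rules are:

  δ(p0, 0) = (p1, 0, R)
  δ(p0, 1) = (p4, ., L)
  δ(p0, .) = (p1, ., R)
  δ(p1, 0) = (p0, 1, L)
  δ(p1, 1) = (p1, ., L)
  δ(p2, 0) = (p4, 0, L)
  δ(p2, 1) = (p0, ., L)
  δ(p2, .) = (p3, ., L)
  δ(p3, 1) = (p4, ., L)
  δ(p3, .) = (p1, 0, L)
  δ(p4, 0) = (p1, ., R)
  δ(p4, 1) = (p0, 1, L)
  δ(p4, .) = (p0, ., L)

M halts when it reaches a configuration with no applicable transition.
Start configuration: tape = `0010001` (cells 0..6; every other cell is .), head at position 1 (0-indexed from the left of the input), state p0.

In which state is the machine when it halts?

p1

p0 | .0[0]10001   read 0 → write 0, move R, go to p1
p1 | .00[1]0001   read 1 → write ., move L, go to p1
p1 | .0[0].0001   read 0 → write 1, move L, go to p0
p0 | .[0]1.0001   read 0 → write 0, move R, go to p1
p1 | .0[1].0001   read 1 → write ., move L, go to p1
p1 | .[0]..0001   read 0 → write 1, move L, go to p0
p0 | [.]1..0001   read . → write ., move R, go to p1
p1 | .[1]..0001   read 1 → write ., move L, go to p1
p1 | [.]...0001
No transition is defined for (p1, .); M halts in state p1.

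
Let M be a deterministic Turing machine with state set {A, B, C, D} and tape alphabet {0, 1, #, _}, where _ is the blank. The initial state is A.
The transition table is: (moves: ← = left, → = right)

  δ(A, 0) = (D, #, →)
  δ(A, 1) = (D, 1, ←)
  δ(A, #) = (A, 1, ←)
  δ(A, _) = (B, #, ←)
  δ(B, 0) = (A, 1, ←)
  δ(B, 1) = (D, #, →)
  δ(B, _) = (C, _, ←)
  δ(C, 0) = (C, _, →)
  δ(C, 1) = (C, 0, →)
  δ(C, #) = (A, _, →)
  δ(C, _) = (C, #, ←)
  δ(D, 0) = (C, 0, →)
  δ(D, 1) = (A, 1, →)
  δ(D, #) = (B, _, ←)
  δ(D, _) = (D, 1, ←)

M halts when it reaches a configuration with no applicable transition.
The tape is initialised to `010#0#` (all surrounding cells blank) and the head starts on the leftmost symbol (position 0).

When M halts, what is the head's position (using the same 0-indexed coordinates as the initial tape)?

A | [0]10#0#   read 0 → write #, move →, go to D
D | #[1]0#0#   read 1 → write 1, move →, go to A
A | #1[0]#0#   read 0 → write #, move →, go to D
D | #1#[#]0#   read # → write _, move ←, go to B
B | #1[#]_0#
At halt the head is at cell 2.

2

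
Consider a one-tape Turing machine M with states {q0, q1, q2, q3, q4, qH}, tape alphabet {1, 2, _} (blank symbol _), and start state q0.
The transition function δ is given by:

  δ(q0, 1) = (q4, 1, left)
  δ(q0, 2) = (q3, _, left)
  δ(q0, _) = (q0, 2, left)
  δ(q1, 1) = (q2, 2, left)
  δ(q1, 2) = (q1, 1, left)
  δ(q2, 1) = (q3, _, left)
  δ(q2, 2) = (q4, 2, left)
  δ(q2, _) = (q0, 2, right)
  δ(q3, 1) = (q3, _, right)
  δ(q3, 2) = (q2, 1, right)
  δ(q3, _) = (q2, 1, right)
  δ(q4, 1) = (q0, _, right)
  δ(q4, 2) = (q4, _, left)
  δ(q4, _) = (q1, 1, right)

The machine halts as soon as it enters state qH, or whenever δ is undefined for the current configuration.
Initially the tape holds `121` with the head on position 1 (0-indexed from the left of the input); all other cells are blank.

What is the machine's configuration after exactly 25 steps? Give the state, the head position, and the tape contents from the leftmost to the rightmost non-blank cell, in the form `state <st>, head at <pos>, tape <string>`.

state q0, head at 6, tape 12

q0 | 1[2]1____   read 2 → write _, move left, go to q3
q3 | [1]_1____   read 1 → write _, move right, go to q3
q3 | _[_]1____   read _ → write 1, move right, go to q2
q2 | _1[1]____   read 1 → write _, move left, go to q3
q3 | _[1]_____   read 1 → write _, move right, go to q3
q3 | __[_]____   read _ → write 1, move right, go to q2
q2 | __1[_]___   read _ → write 2, move right, go to q0
q0 | __12[_]__   read _ → write 2, move left, go to q0
q0 | __1[2]2__   read 2 → write _, move left, go to q3
q3 | __[1]_2__   read 1 → write _, move right, go to q3
q3 | ___[_]2__   read _ → write 1, move right, go to q2
q2 | ___1[2]__   read 2 → write 2, move left, go to q4
q4 | ___[1]2__   read 1 → write _, move right, go to q0
q0 | ____[2]__   read 2 → write _, move left, go to q3
q3 | ___[_]___   read _ → write 1, move right, go to q2
q2 | ___1[_]__   read _ → write 2, move right, go to q0
q0 | ___12[_]_   read _ → write 2, move left, go to q0
q0 | ___1[2]2_   read 2 → write _, move left, go to q3
q3 | ___[1]_2_   read 1 → write _, move right, go to q3
q3 | ____[_]2_   read _ → write 1, move right, go to q2
q2 | ____1[2]_   read 2 → write 2, move left, go to q4
q4 | ____[1]2_   read 1 → write _, move right, go to q0
q0 | _____[2]_   read 2 → write _, move left, go to q3
q3 | ____[_]__   read _ → write 1, move right, go to q2
q2 | ____1[_]_   read _ → write 2, move right, go to q0
q0 | ____12[_]
After 25 steps: state q0, head at 6, tape 12.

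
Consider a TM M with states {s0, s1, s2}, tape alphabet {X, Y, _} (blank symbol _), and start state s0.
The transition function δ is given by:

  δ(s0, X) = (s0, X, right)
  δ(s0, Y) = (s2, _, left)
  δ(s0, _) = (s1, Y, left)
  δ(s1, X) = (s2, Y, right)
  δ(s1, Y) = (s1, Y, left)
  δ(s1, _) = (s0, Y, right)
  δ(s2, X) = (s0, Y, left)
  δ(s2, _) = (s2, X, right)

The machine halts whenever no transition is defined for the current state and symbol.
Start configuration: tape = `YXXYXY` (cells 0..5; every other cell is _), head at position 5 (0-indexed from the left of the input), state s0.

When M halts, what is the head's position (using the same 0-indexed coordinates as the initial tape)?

1

state=s0 head=5 tape=_YXXYX[Y]   (s0,Y)→(s2,_,left)
state=s2 head=4 tape=_YXXY[X]_   (s2,X)→(s0,Y,left)
state=s0 head=3 tape=_YXX[Y]Y_   (s0,Y)→(s2,_,left)
state=s2 head=2 tape=_YX[X]_Y_   (s2,X)→(s0,Y,left)
state=s0 head=1 tape=_Y[X]Y_Y_   (s0,X)→(s0,X,right)
state=s0 head=2 tape=_YX[Y]_Y_   (s0,Y)→(s2,_,left)
state=s2 head=1 tape=_Y[X]__Y_   (s2,X)→(s0,Y,left)
state=s0 head=0 tape=_[Y]Y__Y_   (s0,Y)→(s2,_,left)
state=s2 head=-1 tape=[_]_Y__Y_   (s2,_)→(s2,X,right)
state=s2 head=0 tape=X[_]Y__Y_   (s2,_)→(s2,X,right)
state=s2 head=1 tape=XX[Y]__Y_
At halt the head is at cell 1.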